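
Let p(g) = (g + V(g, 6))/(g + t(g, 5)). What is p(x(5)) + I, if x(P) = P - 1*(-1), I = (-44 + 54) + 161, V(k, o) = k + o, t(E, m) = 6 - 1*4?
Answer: 693/4 ≈ 173.25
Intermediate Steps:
t(E, m) = 2 (t(E, m) = 6 - 4 = 2)
I = 171 (I = 10 + 161 = 171)
x(P) = 1 + P (x(P) = P + 1 = 1 + P)
p(g) = (6 + 2*g)/(2 + g) (p(g) = (g + (g + 6))/(g + 2) = (g + (6 + g))/(2 + g) = (6 + 2*g)/(2 + g))
p(x(5)) + I = 2*(3 + (1 + 5))/(2 + (1 + 5)) + 171 = 2*(3 + 6)/(2 + 6) + 171 = 2*9/8 + 171 = 2*(⅛)*9 + 171 = 9/4 + 171 = 693/4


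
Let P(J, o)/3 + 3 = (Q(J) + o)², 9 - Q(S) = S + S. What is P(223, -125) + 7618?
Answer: 955141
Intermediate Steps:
Q(S) = 9 - 2*S (Q(S) = 9 - (S + S) = 9 - 2*S)
P(J, o) = -9 + 3*(9 + o - 2*J)² (P(J, o) = -9 + 3*((9 - 2*J) + o)² = -9 + 3*(9 + o - 2*J)²)
P(223, -125) + 7618 = (-9 + 3*(9 - 125 - 2*223)²) + 7618 = (-9 + 3*(9 - 125 - 446)²) + 7618 = (-9 + 3*(-562)²) + 7618 = (-9 + 3*315844) + 7618 = (-9 + 947532) + 7618 = 947523 + 7618 = 955141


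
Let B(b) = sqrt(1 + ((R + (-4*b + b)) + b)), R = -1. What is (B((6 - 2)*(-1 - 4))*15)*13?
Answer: 390*sqrt(10) ≈ 1233.3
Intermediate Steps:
B(b) = sqrt(2)*sqrt(-b) (B(b) = sqrt(1 + ((-1 + (-4*b + b)) + b)) = sqrt(1 + ((-1 - 3*b) + b)) = sqrt(1 + (-1 - 2*b)) = sqrt(-2*b) = sqrt(2)*sqrt(-b))
(B((6 - 2)*(-1 - 4))*15)*13 = ((sqrt(2)*sqrt(-(6 - 2)*(-1 - 4)))*15)*13 = ((sqrt(2)*sqrt(-4*(-5)))*15)*13 = ((sqrt(2)*sqrt(-1*(-20)))*15)*13 = ((sqrt(2)*sqrt(20))*15)*13 = ((sqrt(2)*(2*sqrt(5)))*15)*13 = ((2*sqrt(10))*15)*13 = (30*sqrt(10))*13 = 390*sqrt(10)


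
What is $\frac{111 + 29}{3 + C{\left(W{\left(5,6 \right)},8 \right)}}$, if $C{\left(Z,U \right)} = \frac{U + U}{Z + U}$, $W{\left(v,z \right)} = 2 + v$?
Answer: $\frac{2100}{61} \approx 34.426$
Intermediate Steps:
$C{\left(Z,U \right)} = \frac{2 U}{U + Z}$
$\frac{111 + 29}{3 + C{\left(W{\left(5,6 \right)},8 \right)}} = \frac{111 + 29}{3 + 2 \cdot 8 \frac{1}{8 + \left(2 + 5\right)}} = \frac{140}{3 + 2 \cdot 8 \frac{1}{8 + 7}} = \frac{140}{3 + 2 \cdot 8 \cdot \frac{1}{15}} = \frac{140}{3 + \frac{16}{15}} = \frac{140}{\frac{61}{15}} = 140 \cdot \frac{15}{61} = \frac{2100}{61}$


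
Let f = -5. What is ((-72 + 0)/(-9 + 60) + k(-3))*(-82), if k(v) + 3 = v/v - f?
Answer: -2214/17 ≈ -130.24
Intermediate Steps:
k(v) = 3 (k(v) = -3 + (v/v - 1*(-5)) = -3 + (1 + 5) = -3 + 6 = 3)
((-72 + 0)/(-9 + 60) + k(-3))*(-82) = ((-72 + 0)/(-9 + 60) + 3)*(-82) = (-72/51 + 3)*(-82) = (-72*1/51 + 3)*(-82) = (-24/17 + 3)*(-82) = (27/17)*(-82) = -2214/17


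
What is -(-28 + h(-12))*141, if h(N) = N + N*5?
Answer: 14100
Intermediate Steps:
h(N) = 6*N (h(N) = N + 5*N = 6*N)
-(-28 + h(-12))*141 = -(-28 + 6*(-12))*141 = -(-28 - 72)*141 = -(-100)*141 = -1*(-14100) = 14100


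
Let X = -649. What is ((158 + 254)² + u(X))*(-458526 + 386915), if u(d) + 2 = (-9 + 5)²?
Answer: -12156540138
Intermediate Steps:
u(d) = 14 (u(d) = -2 + (-9 + 5)² = -2 + (-4)² = -2 + 16 = 14)
((158 + 254)² + u(X))*(-458526 + 386915) = ((158 + 254)² + 14)*(-458526 + 386915) = (412² + 14)*(-71611) = (169744 + 14)*(-71611) = 169758*(-71611) = -12156540138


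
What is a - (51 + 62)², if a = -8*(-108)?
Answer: -11905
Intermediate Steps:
a = 864
a - (51 + 62)² = 864 - (51 + 62)² = 864 - 1*113² = 864 - 1*12769 = 864 - 12769 = -11905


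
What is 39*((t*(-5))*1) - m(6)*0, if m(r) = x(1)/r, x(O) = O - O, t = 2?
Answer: -390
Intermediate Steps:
x(O) = 0
m(r) = 0 (m(r) = 0/r = 0)
39*((t*(-5))*1) - m(6)*0 = 39*((2*(-5))*1) - 1*0*0 = 39*(-10*1) + 0*0 = 39*(-10) + 0 = -390 + 0 = -390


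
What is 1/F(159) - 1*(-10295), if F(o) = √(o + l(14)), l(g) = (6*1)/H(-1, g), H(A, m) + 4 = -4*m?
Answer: 10295 + √15890/1589 ≈ 10295.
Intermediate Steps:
H(A, m) = -4 - 4*m
l(g) = 6/(-4 - 4*g) (l(g) = (6*1)/(-4 - 4*g) = 6/(-4 - 4*g))
F(o) = √(-⅒ + o) (F(o) = √(o - 3/(2 + 2*14)) = √(o - 3/(2 + 28)) = √(o - 3/30) = √(o - 3*1/30) = √(o - ⅒) = √(-⅒ + o))
1/F(159) - 1*(-10295) = 1/(√(-10 + 100*159)/10) - 1*(-10295) = 1/(√(-10 + 15900)/10) + 10295 = 1/(√15890/10) + 10295 = √15890/1589 + 10295 = 10295 + √15890/1589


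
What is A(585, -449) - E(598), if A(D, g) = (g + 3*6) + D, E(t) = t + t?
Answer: -1042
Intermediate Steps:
E(t) = 2*t
A(D, g) = 18 + D + g (A(D, g) = (g + 18) + D = (18 + g) + D = 18 + D + g)
A(585, -449) - E(598) = (18 + 585 - 449) - 2*598 = 154 - 1*1196 = 154 - 1196 = -1042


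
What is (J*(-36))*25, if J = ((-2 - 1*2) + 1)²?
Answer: -8100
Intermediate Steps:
J = 9 (J = ((-2 - 2) + 1)² = (-4 + 1)² = (-3)² = 9)
(J*(-36))*25 = (9*(-36))*25 = -324*25 = -8100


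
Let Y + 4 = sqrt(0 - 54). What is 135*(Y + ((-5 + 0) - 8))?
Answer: -2295 + 405*I*sqrt(6) ≈ -2295.0 + 992.04*I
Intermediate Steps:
Y = -4 + 3*I*sqrt(6) (Y = -4 + sqrt(0 - 54) = -4 + sqrt(-54) = -4 + 3*I*sqrt(6) ≈ -4.0 + 7.3485*I)
135*(Y + ((-5 + 0) - 8)) = 135*((-4 + 3*I*sqrt(6)) + ((-5 + 0) - 8)) = 135*((-4 + 3*I*sqrt(6)) + (-5 - 8)) = 135*((-4 + 3*I*sqrt(6)) - 13) = 135*(-17 + 3*I*sqrt(6)) = -2295 + 405*I*sqrt(6)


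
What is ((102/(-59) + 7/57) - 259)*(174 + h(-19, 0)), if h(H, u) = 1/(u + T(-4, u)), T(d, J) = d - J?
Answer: -304555255/6726 ≈ -45280.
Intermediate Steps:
h(H, u) = -¼ (h(H, u) = 1/(u + (-4 - u)) = 1/(-4) = -¼)
((102/(-59) + 7/57) - 259)*(174 + h(-19, 0)) = ((102/(-59) + 7/57) - 259)*(174 - ¼) = ((102*(-1/59) + 7*(1/57)) - 259)*(695/4) = ((-102/59 + 7/57) - 259)*(695/4) = (-5401/3363 - 259)*(695/4) = -876418/3363*695/4 = -304555255/6726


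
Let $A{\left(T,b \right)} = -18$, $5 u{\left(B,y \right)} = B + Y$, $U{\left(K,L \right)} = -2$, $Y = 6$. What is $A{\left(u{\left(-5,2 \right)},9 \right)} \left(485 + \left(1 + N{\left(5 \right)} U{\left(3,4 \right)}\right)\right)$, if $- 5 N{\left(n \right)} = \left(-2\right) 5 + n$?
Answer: $-8712$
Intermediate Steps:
$N{\left(n \right)} = 2 - \frac{n}{5}$ ($N{\left(n \right)} = - \frac{\left(-2\right) 5 + n}{5} = - \frac{-10 + n}{5} = 2 - \frac{n}{5}$)
$u{\left(B,y \right)} = \frac{6}{5} + \frac{B}{5}$ ($u{\left(B,y \right)} = \frac{B + 6}{5} = \frac{6 + B}{5} = \frac{6}{5} + \frac{B}{5}$)
$A{\left(u{\left(-5,2 \right)},9 \right)} \left(485 + \left(1 + N{\left(5 \right)} U{\left(3,4 \right)}\right)\right) = - 18 \left(485 + \left(1 + \left(2 - 1\right) \left(-2\right)\right)\right) = - 18 \left(485 + \left(1 + 1 \left(-2\right)\right)\right) = - 18 \left(485 + \left(1 - 2\right)\right) = - 18 \left(485 - 1\right) = \left(-18\right) 484 = -8712$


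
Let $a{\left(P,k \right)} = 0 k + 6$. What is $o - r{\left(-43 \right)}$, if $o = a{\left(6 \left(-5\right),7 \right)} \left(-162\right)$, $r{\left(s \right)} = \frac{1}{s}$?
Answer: $- \frac{41795}{43} \approx -971.98$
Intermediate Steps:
$a{\left(P,k \right)} = 6$ ($a{\left(P,k \right)} = 0 + 6 = 6$)
$o = -972$ ($o = 6 \left(-162\right) = -972$)
$o - r{\left(-43 \right)} = -972 - \frac{1}{-43} = -972 - - \frac{1}{43} = -972 + \frac{1}{43} = - \frac{41795}{43}$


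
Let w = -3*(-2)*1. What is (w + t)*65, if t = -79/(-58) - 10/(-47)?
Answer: 1342185/2726 ≈ 492.36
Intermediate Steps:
w = 6 (w = 6*1 = 6)
t = 4293/2726 (t = -79*(-1/58) - 10*(-1/47) = 79/58 + 10/47 = 4293/2726 ≈ 1.5748)
(w + t)*65 = (6 + 4293/2726)*65 = (20649/2726)*65 = 1342185/2726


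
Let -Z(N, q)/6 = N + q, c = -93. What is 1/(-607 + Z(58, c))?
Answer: -1/397 ≈ -0.0025189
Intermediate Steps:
Z(N, q) = -6*N - 6*q (Z(N, q) = -6*(N + q) = -6*N - 6*q)
1/(-607 + Z(58, c)) = 1/(-607 + (-6*58 - 6*(-93))) = 1/(-607 + (-348 + 558)) = 1/(-607 + 210) = 1/(-397) = -1/397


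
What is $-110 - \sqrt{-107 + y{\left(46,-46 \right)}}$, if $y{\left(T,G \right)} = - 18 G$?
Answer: $-110 - \sqrt{721} \approx -136.85$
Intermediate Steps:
$-110 - \sqrt{-107 + y{\left(46,-46 \right)}} = -110 - \sqrt{-107 - -828} = -110 - \sqrt{-107 + 828} = -110 - \sqrt{721}$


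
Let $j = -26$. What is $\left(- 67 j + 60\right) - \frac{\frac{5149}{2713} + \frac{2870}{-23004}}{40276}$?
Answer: $\frac{2264770843105309}{1256809599576} \approx 1802.0$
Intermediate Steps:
$\left(- 67 j + 60\right) - \frac{\frac{5149}{2713} + \frac{2870}{-23004}}{40276} = \left(\left(-67\right) \left(-26\right) + 60\right) - \frac{\frac{5149}{2713} + \frac{2870}{-23004}}{40276} = \left(1742 + 60\right) - \left(5149 \cdot \frac{1}{2713} + 2870 \left(- \frac{1}{23004}\right)\right) \frac{1}{40276} = 1802 - \left(\frac{5149}{2713} - \frac{1435}{11502}\right) \frac{1}{40276} = 1802 - \frac{55330643}{31204926} \cdot \frac{1}{40276} = 1802 - \frac{55330643}{1256809599576} = \frac{2264770843105309}{1256809599576}$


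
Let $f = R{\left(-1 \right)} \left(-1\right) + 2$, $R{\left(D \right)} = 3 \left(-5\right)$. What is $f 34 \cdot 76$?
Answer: $43928$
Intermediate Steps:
$R{\left(D \right)} = -15$
$f = 17$ ($f = \left(-15\right) \left(-1\right) + 2 = 15 + 2 = 17$)
$f 34 \cdot 76 = 17 \cdot 34 \cdot 76 = 578 \cdot 76 = 43928$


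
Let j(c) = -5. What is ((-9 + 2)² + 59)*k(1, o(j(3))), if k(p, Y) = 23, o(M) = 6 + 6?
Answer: 2484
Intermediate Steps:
o(M) = 12
((-9 + 2)² + 59)*k(1, o(j(3))) = ((-9 + 2)² + 59)*23 = ((-7)² + 59)*23 = (49 + 59)*23 = 108*23 = 2484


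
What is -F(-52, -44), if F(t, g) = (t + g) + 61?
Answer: 35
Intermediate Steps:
F(t, g) = 61 + g + t (F(t, g) = (g + t) + 61 = 61 + g + t)
-F(-52, -44) = -(61 - 44 - 52) = -1*(-35) = 35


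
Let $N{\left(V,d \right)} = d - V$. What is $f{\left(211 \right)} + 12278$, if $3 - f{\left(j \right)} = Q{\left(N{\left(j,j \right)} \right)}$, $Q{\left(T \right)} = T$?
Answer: $12281$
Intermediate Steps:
$f{\left(j \right)} = 3$ ($f{\left(j \right)} = 3 - \left(j - j\right) = 3 - 0 = 3 + 0 = 3$)
$f{\left(211 \right)} + 12278 = 3 + 12278 = 12281$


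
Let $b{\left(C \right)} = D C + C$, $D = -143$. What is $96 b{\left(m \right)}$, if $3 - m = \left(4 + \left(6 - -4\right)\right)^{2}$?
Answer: $2630976$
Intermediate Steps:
$m = -193$ ($m = 3 - \left(4 + \left(6 - -4\right)\right)^{2} = 3 - \left(4 + \left(6 + 4\right)\right)^{2} = 3 - \left(4 + 10\right)^{2} = 3 - 14^{2} = 3 - 196 = -193$)
$b{\left(C \right)} = - 142 C$ ($b{\left(C \right)} = - 143 C + C = - 142 C$)
$96 b{\left(m \right)} = 96 \left(\left(-142\right) \left(-193\right)\right) = 96 \cdot 27406 = 2630976$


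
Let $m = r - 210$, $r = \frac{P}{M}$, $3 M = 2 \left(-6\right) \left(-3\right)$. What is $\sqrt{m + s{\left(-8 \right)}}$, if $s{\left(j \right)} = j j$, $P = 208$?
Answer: $\frac{i \sqrt{1158}}{3} \approx 11.343 i$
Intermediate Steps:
$M = 12$ ($M = \frac{2 \left(-6\right) \left(-3\right)}{3} = \frac{\left(-12\right) \left(-3\right)}{3} = \frac{1}{3} \cdot 36 = 12$)
$r = \frac{52}{3}$ ($r = \frac{208}{12} = 208 \cdot \frac{1}{12} = \frac{52}{3} \approx 17.333$)
$s{\left(j \right)} = j^{2}$
$m = - \frac{578}{3}$ ($m = \frac{52}{3} - 210 = - \frac{578}{3} \approx -192.67$)
$\sqrt{m + s{\left(-8 \right)}} = \sqrt{- \frac{578}{3} + \left(-8\right)^{2}} = \sqrt{- \frac{578}{3} + 64} = \sqrt{- \frac{386}{3}} = \frac{i \sqrt{1158}}{3}$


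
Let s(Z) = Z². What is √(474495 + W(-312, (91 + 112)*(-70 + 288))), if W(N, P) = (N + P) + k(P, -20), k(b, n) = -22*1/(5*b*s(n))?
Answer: √2538288958262513015/2212700 ≈ 720.03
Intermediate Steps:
k(b, n) = -22/(5*b*n²) (k(b, n) = -22*1/(5*b*n²) = -22/(5*b*n²))
W(N, P) = N + P - 11/(1000*P) (W(N, P) = (N + P) - 22/5/(P*(-20)²) = (N + P) - 22/5*1/400/P = (N + P) - 11/(1000*P) = N + P - 11/(1000*P))
√(474495 + W(-312, (91 + 112)*(-70 + 288))) = √(474495 + (-312 + (91 + 112)*(-70 + 288) - 11*1/((-70 + 288)*(91 + 112))/1000)) = √(474495 + (-312 + 203*218 - 11/(1000*(203*218)))) = √(474495 + (-312 + 44254 - 11/1000/44254)) = √(474495 + (-312 + 44254 - 11/1000*1/44254)) = √(474495 + (-312 + 44254 - 11/44254000)) = √(474495 + 1944609267989/44254000) = √(22942910997989/44254000) = √2538288958262513015/2212700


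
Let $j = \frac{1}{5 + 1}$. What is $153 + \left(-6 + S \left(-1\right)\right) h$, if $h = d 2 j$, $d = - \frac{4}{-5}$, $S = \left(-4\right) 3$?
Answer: $\frac{773}{5} \approx 154.6$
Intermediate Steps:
$S = -12$
$j = \frac{1}{6} \approx 0.16667$
$d = \frac{4}{5}$ ($d = \left(-4\right) \left(- \frac{1}{5}\right) = \frac{4}{5} \approx 0.8$)
$h = \frac{4}{15}$ ($h = \frac{4 \cdot 2 \cdot \frac{1}{6}}{5} = \frac{4}{5} \cdot \frac{1}{3} = \frac{4}{15} \approx 0.26667$)
$153 + \left(-6 + S \left(-1\right)\right) h = 153 + \left(-6 - -12\right) \frac{4}{15} = 153 + \left(-6 + 12\right) \frac{4}{15} = 153 + 6 \cdot \frac{4}{15} = 153 + \frac{8}{5} = \frac{773}{5}$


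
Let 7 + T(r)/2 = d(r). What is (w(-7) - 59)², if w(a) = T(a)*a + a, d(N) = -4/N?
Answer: 576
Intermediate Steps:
T(r) = -14 - 8/r (T(r) = -14 + 2*(-4/r) = -14 - 8/r)
w(a) = a + a*(-14 - 8/a) (w(a) = (-14 - 8/a)*a + a = a*(-14 - 8/a) + a = a + a*(-14 - 8/a))
(w(-7) - 59)² = ((-8 - 13*(-7)) - 59)² = ((-8 + 91) - 59)² = (83 - 59)² = 24² = 576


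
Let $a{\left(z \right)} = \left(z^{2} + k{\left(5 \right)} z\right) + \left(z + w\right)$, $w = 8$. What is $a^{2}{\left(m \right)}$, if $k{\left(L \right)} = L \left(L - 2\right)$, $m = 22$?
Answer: $712336$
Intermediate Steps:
$k{\left(L \right)} = L \left(-2 + L\right)$
$a{\left(z \right)} = 8 + z^{2} + 16 z$ ($a{\left(z \right)} = \left(z^{2} + 5 \left(-2 + 5\right) z\right) + \left(z + 8\right) = \left(z^{2} + 5 \cdot 3 z\right) + \left(8 + z\right) = \left(z^{2} + 15 z\right) + \left(8 + z\right) = 8 + z^{2} + 16 z$)
$a^{2}{\left(m \right)} = \left(8 + 22^{2} + 16 \cdot 22\right)^{2} = \left(8 + 484 + 352\right)^{2} = 844^{2} = 712336$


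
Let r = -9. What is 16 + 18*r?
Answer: -146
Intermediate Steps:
16 + 18*r = 16 + 18*(-9) = 16 - 162 = -146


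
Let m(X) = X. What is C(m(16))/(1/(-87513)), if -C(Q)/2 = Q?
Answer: 2800416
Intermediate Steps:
C(Q) = -2*Q
C(m(16))/(1/(-87513)) = (-2*16)/(1/(-87513)) = -32/(-1/87513) = -32*(-87513) = 2800416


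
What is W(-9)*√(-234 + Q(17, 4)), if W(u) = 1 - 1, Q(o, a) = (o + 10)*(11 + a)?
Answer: 0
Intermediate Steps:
Q(o, a) = (10 + o)*(11 + a)
W(u) = 0
W(-9)*√(-234 + Q(17, 4)) = 0*√(-234 + (110 + 10*4 + 11*17 + 4*17)) = 0*√(-234 + (110 + 40 + 187 + 68)) = 0*√(-234 + 405) = 0*√171 = 0*(3*√19) = 0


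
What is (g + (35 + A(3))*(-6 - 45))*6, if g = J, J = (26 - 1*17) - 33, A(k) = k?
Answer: -11772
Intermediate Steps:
J = -24 (J = (26 - 17) - 33 = 9 - 33 = -24)
g = -24
(g + (35 + A(3))*(-6 - 45))*6 = (-24 + (35 + 3)*(-6 - 45))*6 = (-24 + 38*(-51))*6 = (-24 - 1938)*6 = -1962*6 = -11772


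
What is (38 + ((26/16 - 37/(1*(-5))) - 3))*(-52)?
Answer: -22893/10 ≈ -2289.3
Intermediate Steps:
(38 + ((26/16 - 37/(1*(-5))) - 3))*(-52) = (38 + ((26*(1/16) - 37/(-5)) - 3))*(-52) = (38 + ((13/8 - 37*(-⅕)) - 3))*(-52) = (38 + ((13/8 + 37/5) - 3))*(-52) = (38 + (361/40 - 3))*(-52) = (38 + 241/40)*(-52) = (1761/40)*(-52) = -22893/10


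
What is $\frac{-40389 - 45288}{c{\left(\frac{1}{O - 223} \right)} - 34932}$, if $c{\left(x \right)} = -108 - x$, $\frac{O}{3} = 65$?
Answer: $\frac{2398956}{981119} \approx 2.4451$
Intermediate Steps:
$O = 195$ ($O = 3 \cdot 65 = 195$)
$\frac{-40389 - 45288}{c{\left(\frac{1}{O - 223} \right)} - 34932} = \frac{-40389 - 45288}{\left(-108 - \frac{1}{195 - 223}\right) - 34932} = - \frac{85677}{\left(-108 - \frac{1}{-28}\right) - 34932} = - \frac{85677}{\left(-108 - - \frac{1}{28}\right) - 34932} = - \frac{85677}{\left(-108 + \frac{1}{28}\right) - 34932} = - \frac{85677}{- \frac{3023}{28} - 34932} = - \frac{85677}{- \frac{981119}{28}} = \left(-85677\right) \left(- \frac{28}{981119}\right) = \frac{2398956}{981119}$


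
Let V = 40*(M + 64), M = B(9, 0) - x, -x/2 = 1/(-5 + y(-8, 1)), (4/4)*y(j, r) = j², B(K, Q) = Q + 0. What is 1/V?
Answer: 59/151120 ≈ 0.00039042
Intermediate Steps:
B(K, Q) = Q
y(j, r) = j²
x = -2/59 (x = -2/(-5 + (-8)²) = -2/(-5 + 64) = -2/59 ≈ -0.033898)
M = 2/59 (M = 0 - 1*(-2/59) = 0 + 2/59 = 2/59 ≈ 0.033898)
V = 151120/59 (V = 40*(2/59 + 64) = 40*(3778/59) = 151120/59 ≈ 2561.4)
1/V = 1/(151120/59) = 59/151120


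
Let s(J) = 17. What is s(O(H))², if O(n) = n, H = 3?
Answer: 289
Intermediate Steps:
s(O(H))² = 17² = 289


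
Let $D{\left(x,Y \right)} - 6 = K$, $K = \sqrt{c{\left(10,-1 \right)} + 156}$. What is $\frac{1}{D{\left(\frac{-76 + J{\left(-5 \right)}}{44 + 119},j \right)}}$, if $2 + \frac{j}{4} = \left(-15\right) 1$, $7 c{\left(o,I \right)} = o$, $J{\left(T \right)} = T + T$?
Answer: $- \frac{21}{425} + \frac{\sqrt{7714}}{850} \approx 0.053917$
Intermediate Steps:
$J{\left(T \right)} = 2 T$
$c{\left(o,I \right)} = \frac{o}{7}$
$j = -68$ ($j = -8 + 4 \left(\left(-15\right) 1\right) = -8 + 4 \left(-15\right) = -8 - 60 = -68$)
$K = \frac{\sqrt{7714}}{7}$ ($K = \sqrt{\frac{1}{7} \cdot 10 + 156} = \sqrt{\frac{10}{7} + 156} = \sqrt{\frac{1102}{7}} = \frac{\sqrt{7714}}{7} \approx 12.547$)
$D{\left(x,Y \right)} = 6 + \frac{\sqrt{7714}}{7}$
$\frac{1}{D{\left(\frac{-76 + J{\left(-5 \right)}}{44 + 119},j \right)}} = \frac{1}{6 + \frac{\sqrt{7714}}{7}}$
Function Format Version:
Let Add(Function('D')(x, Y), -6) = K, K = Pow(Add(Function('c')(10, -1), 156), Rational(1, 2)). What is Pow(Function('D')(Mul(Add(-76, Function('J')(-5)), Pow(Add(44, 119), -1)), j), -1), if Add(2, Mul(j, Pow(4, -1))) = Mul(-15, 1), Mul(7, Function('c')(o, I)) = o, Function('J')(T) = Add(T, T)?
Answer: Add(Rational(-21, 425), Mul(Rational(1, 850), Pow(7714, Rational(1, 2)))) ≈ 0.053917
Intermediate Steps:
Function('J')(T) = Mul(2, T)
Function('c')(o, I) = Mul(Rational(1, 7), o)
j = -68 (j = Add(-8, Mul(4, Mul(-15, 1))) = Add(-8, Mul(4, -15)) = Add(-8, -60) = -68)
K = Mul(Rational(1, 7), Pow(7714, Rational(1, 2))) (K = Pow(Add(Mul(Rational(1, 7), 10), 156), Rational(1, 2)) = Pow(Add(Rational(10, 7), 156), Rational(1, 2)) = Pow(Rational(1102, 7), Rational(1, 2)) = Mul(Rational(1, 7), Pow(7714, Rational(1, 2))) ≈ 12.547)
Function('D')(x, Y) = Add(6, Mul(Rational(1, 7), Pow(7714, Rational(1, 2))))
Pow(Function('D')(Mul(Add(-76, Function('J')(-5)), Pow(Add(44, 119), -1)), j), -1) = Pow(Add(6, Mul(Rational(1, 7), Pow(7714, Rational(1, 2)))), -1)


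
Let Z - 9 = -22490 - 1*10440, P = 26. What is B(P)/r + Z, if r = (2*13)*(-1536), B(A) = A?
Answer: -50566657/1536 ≈ -32921.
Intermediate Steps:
r = -39936 (r = 26*(-1536) = -39936)
Z = -32921 (Z = 9 + (-22490 - 1*10440) = 9 + (-22490 - 10440) = 9 - 32930 = -32921)
B(P)/r + Z = 26/(-39936) - 32921 = 26*(-1/39936) - 32921 = -1/1536 - 32921 = -50566657/1536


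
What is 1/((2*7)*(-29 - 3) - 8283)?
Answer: -1/8731 ≈ -0.00011453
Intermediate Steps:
1/((2*7)*(-29 - 3) - 8283) = 1/(14*(-32) - 8283) = 1/(-448 - 8283) = 1/(-8731) = -1/8731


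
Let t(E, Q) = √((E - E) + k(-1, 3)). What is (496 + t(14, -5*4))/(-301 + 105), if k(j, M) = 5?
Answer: -124/49 - √5/196 ≈ -2.5420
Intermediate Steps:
t(E, Q) = √5 (t(E, Q) = √((E - E) + 5) = √(0 + 5) = √5)
(496 + t(14, -5*4))/(-301 + 105) = (496 + √5)/(-301 + 105) = (496 + √5)/(-196) = (496 + √5)*(-1/196) = -124/49 - √5/196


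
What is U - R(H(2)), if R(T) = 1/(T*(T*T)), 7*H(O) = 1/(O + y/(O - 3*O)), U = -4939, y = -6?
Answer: -157161/8 ≈ -19645.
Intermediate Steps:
H(O) = 1/(7*(O + 3/O)) (H(O) = 1/(7*(O - 6/(O - 3*O))) = 1/(7*(O - 6*(-1/(2*O)))) = 1/(7*(O - (-3)/O)) = 1/(7*(O + 3/O)))
R(T) = T⁻³ (R(T) = 1/(T*T²) = 1/(T³) = T⁻³)
U - R(H(2)) = -4939 - 1/((⅐)*2/(3 + 2²))³ = -4939 - 1/((⅐)*2/(3 + 4))³ = -4939 - 1/((⅐)*2/7)³ = -4939 - 1/((⅐)*2*(⅐))³ = -4939 - 1/(2/49)³ = -4939 - 1*117649/8 = -4939 - 117649/8 = -157161/8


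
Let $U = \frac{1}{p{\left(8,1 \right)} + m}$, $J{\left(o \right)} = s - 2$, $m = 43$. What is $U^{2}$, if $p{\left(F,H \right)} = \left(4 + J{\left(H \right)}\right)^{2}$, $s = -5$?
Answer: $\frac{1}{2704} \approx 0.00036982$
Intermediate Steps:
$J{\left(o \right)} = -7$ ($J{\left(o \right)} = -5 - 2 = -7$)
$p{\left(F,H \right)} = 9$ ($p{\left(F,H \right)} = \left(4 - 7\right)^{2} = \left(-3\right)^{2} = 9$)
$U = \frac{1}{52}$ ($U = \frac{1}{9 + 43} = \frac{1}{52} \approx 0.019231$)
$U^{2} = \left(\frac{1}{52}\right)^{2} = \frac{1}{2704}$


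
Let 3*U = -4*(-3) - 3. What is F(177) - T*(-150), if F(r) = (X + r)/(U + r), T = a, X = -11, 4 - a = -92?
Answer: 1296083/90 ≈ 14401.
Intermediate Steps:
a = 96 (a = 4 - 1*(-92) = 4 + 92 = 96)
U = 3 (U = (-4*(-3) - 3)/3 = (12 - 3)/3 = (1/3)*9 = 3)
T = 96
F(r) = (-11 + r)/(3 + r)
F(177) - T*(-150) = (-11 + 177)/(3 + 177) - 96*(-150) = 166/180 - 1*(-14400) = (1/180)*166 + 14400 = 83/90 + 14400 = 1296083/90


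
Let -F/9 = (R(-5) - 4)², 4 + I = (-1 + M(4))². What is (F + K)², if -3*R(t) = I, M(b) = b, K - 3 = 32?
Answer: 64516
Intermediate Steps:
K = 35 (K = 3 + 32 = 35)
I = 5 (I = -4 + (-1 + 4)² = -4 + 3² = -4 + 9 = 5)
R(t) = -5/3 (R(t) = -⅓*5 = -5/3)
F = -289 (F = -9*(-5/3 - 4)² = -9*(-17/3)² = -9*289/9 = -289)
(F + K)² = (-289 + 35)² = (-254)² = 64516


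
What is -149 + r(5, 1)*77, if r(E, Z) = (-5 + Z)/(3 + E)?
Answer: -375/2 ≈ -187.50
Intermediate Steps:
r(E, Z) = (-5 + Z)/(3 + E)
-149 + r(5, 1)*77 = -149 + ((-5 + 1)/(3 + 5))*77 = -149 + (-4/8)*77 = -149 + ((⅛)*(-4))*77 = -149 - ½*77 = -149 - 77/2 = -375/2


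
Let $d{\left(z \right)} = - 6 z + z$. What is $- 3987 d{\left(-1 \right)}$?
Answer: $-19935$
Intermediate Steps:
$d{\left(z \right)} = - 5 z$
$- 3987 d{\left(-1 \right)} = - 3987 \left(\left(-5\right) \left(-1\right)\right) = \left(-3987\right) 5 = -19935$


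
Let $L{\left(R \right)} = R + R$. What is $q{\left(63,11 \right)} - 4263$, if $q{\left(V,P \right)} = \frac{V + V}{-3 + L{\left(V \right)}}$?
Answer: $- \frac{174741}{41} \approx -4262.0$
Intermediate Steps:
$L{\left(R \right)} = 2 R$
$q{\left(V,P \right)} = \frac{2 V}{-3 + 2 V}$ ($q{\left(V,P \right)} = \frac{V + V}{-3 + 2 V} = \frac{2 V}{-3 + 2 V}$)
$q{\left(63,11 \right)} - 4263 = 2 \cdot 63 \frac{1}{-3 + 2 \cdot 63} - 4263 = 2 \cdot 63 \frac{1}{-3 + 126} - 4263 = 2 \cdot 63 \cdot \frac{1}{123} - 4263 = \frac{42}{41} - 4263 = - \frac{174741}{41}$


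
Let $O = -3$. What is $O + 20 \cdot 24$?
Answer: $477$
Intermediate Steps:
$O + 20 \cdot 24 = -3 + 20 \cdot 24 = -3 + 480 = 477$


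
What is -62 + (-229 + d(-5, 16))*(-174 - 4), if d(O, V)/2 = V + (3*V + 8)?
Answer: 15068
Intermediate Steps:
d(O, V) = 16 + 8*V (d(O, V) = 2*(V + (3*V + 8)) = 2*(V + (8 + 3*V)) = 2*(8 + 4*V) = 16 + 8*V)
-62 + (-229 + d(-5, 16))*(-174 - 4) = -62 + (-229 + (16 + 8*16))*(-174 - 4) = -62 + (-229 + (16 + 128))*(-178) = -62 + (-229 + 144)*(-178) = -62 - 85*(-178) = -62 + 15130 = 15068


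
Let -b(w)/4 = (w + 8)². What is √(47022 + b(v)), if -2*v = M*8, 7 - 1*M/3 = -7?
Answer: I*√55378 ≈ 235.33*I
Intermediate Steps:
M = 42 (M = 21 - 3*(-7) = 21 + 21 = 42)
v = -168 (v = -21*8 = -½*336 = -168)
b(w) = -4*(8 + w)² (b(w) = -4*(w + 8)² = -4*(8 + w)²)
√(47022 + b(v)) = √(47022 - 4*(8 - 168)²) = √(47022 - 4*(-160)²) = √(47022 - 4*25600) = √(47022 - 102400) = √(-55378) = I*√55378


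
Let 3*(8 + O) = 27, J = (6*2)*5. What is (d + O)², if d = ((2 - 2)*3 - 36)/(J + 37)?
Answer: 3721/9409 ≈ 0.39547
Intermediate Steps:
J = 60 (J = 12*5 = 60)
O = 1 (O = -8 + (⅓)*27 = -8 + 9 = 1)
d = -36/97 (d = ((2 - 2)*3 - 36)/(60 + 37) = (0*3 - 36)/97 = (0 - 36)*(1/97) = -36*1/97 = -36/97 ≈ -0.37113)
(d + O)² = (-36/97 + 1)² = (61/97)² = 3721/9409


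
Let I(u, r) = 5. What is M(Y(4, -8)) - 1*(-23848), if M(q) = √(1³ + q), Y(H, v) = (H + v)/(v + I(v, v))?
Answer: 23848 + √21/3 ≈ 23850.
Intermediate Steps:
Y(H, v) = (H + v)/(5 + v) (Y(H, v) = (H + v)/(v + 5) = (H + v)/(5 + v))
M(q) = √(1 + q)
M(Y(4, -8)) - 1*(-23848) = √(1 + (4 - 8)/(5 - 8)) - 1*(-23848) = √(1 - 4/(-3)) + 23848 = √(1 - ⅓*(-4)) + 23848 = √(1 + 4/3) + 23848 = √(7/3) + 23848 = √21/3 + 23848 = 23848 + √21/3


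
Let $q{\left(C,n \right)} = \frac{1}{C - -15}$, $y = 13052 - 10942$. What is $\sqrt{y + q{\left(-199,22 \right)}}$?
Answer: $\frac{\sqrt{17858994}}{92} \approx 45.935$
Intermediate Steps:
$y = 2110$ ($y = 13052 - 10942 = 2110$)
$q{\left(C,n \right)} = \frac{1}{15 + C}$ ($q{\left(C,n \right)} = \frac{1}{C + 15} = \frac{1}{15 + C}$)
$\sqrt{y + q{\left(-199,22 \right)}} = \sqrt{2110 + \frac{1}{15 - 199}} = \sqrt{2110 + \frac{1}{-184}} = \sqrt{2110 - \frac{1}{184}} = \sqrt{\frac{388239}{184}} = \frac{\sqrt{17858994}}{92}$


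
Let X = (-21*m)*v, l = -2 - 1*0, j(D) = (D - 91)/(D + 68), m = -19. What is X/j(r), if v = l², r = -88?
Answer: 31920/179 ≈ 178.32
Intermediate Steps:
j(D) = (-91 + D)/(68 + D)
l = -2 (l = -2 + 0 = -2)
v = 4 (v = (-2)² = 4)
X = 1596 (X = -21*(-19)*4 = 399*4 = 1596)
X/j(r) = 1596/(((-91 - 88)/(68 - 88))) = 1596/((-179/(-20))) = 1596/((-1/20*(-179))) = 1596/(179/20) = 1596*(20/179) = 31920/179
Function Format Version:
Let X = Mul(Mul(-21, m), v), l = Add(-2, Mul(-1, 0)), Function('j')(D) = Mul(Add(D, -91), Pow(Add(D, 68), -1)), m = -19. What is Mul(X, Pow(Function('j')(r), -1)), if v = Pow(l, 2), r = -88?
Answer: Rational(31920, 179) ≈ 178.32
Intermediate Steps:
Function('j')(D) = Mul(Pow(Add(68, D), -1), Add(-91, D)) (Function('j')(D) = Mul(Add(-91, D), Pow(Add(68, D), -1)) = Mul(Pow(Add(68, D), -1), Add(-91, D)))
l = -2 (l = Add(-2, 0) = -2)
v = 4 (v = Pow(-2, 2) = 4)
X = 1596 (X = Mul(Mul(-21, -19), 4) = Mul(399, 4) = 1596)
Mul(X, Pow(Function('j')(r), -1)) = Mul(1596, Pow(Mul(Pow(Add(68, -88), -1), Add(-91, -88)), -1)) = Mul(1596, Pow(Mul(Pow(-20, -1), -179), -1)) = Mul(1596, Pow(Mul(Rational(-1, 20), -179), -1)) = Mul(1596, Pow(Rational(179, 20), -1)) = Mul(1596, Rational(20, 179)) = Rational(31920, 179)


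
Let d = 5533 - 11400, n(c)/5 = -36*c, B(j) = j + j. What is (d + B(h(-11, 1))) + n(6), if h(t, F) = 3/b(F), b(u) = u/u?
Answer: -6941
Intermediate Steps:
b(u) = 1
h(t, F) = 3 (h(t, F) = 3/1 = 3*1 = 3)
B(j) = 2*j
n(c) = -180*c (n(c) = 5*(-36*c) = -180*c)
d = -5867
(d + B(h(-11, 1))) + n(6) = (-5867 + 2*3) - 180*6 = (-5867 + 6) - 1080 = -5861 - 1080 = -6941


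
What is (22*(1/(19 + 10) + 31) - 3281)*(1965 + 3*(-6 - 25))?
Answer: -141053328/29 ≈ -4.8639e+6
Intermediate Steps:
(22*(1/(19 + 10) + 31) - 3281)*(1965 + 3*(-6 - 25)) = (22*(1/29 + 31) - 3281)*(1965 + 3*(-31)) = (22*(1/29 + 31) - 3281)*(1965 - 93) = (22*(900/29) - 3281)*1872 = (19800/29 - 3281)*1872 = -75349/29*1872 = -141053328/29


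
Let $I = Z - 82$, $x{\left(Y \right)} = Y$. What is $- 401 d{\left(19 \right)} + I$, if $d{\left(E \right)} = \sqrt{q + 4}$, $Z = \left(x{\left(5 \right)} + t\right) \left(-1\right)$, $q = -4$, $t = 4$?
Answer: $-91$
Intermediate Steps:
$Z = -9$ ($Z = \left(5 + 4\right) \left(-1\right) = 9 \left(-1\right) = -9$)
$d{\left(E \right)} = 0$ ($d{\left(E \right)} = \sqrt{-4 + 4} = \sqrt{0} = 0$)
$I = -91$ ($I = -9 - 82 = -91$)
$- 401 d{\left(19 \right)} + I = \left(-401\right) 0 - 91 = 0 - 91 = -91$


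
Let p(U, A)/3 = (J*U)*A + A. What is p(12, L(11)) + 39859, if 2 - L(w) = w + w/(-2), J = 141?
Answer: 44165/2 ≈ 22083.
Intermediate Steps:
L(w) = 2 - w/2 (L(w) = 2 - (w + w/(-2)) = 2 - (w + w*(-1/2)) = 2 - (w - w/2) = 2 - w/2)
p(U, A) = 3*A + 423*A*U (p(U, A) = 3*((141*U)*A + A) = 3*(141*A*U + A) = 3*(A + 141*A*U) = 3*A + 423*A*U)
p(12, L(11)) + 39859 = 3*(2 - 1/2*11)*(1 + 141*12) + 39859 = 3*(2 - 11/2)*(1 + 1692) + 39859 = 3*(-7/2)*1693 + 39859 = -35553/2 + 39859 = 44165/2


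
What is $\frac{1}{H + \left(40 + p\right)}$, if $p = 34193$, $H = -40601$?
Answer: $- \frac{1}{6368} \approx -0.00015704$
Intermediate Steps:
$\frac{1}{H + \left(40 + p\right)} = \frac{1}{-40601 + \left(40 + 34193\right)} = \frac{1}{-40601 + 34233} = \frac{1}{-6368} = - \frac{1}{6368}$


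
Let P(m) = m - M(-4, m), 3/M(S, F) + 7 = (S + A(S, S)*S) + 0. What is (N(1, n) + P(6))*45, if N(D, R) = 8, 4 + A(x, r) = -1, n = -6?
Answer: 615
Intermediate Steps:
A(x, r) = -5 (A(x, r) = -4 - 1 = -5)
M(S, F) = 3/(-7 - 4*S) (M(S, F) = 3/(-7 + ((S - 5*S) + 0)) = 3/(-7 + (-4*S + 0)) = 3/(-7 - 4*S))
P(m) = -1/3 + m (P(m) = m - 3/(-7 - 4*(-4)) = m - 3/(-7 + 16) = m - 3/9 = m - 1*1/3 = m - 1/3 = -1/3 + m)
(N(1, n) + P(6))*45 = (8 + (-1/3 + 6))*45 = (8 + 17/3)*45 = (41/3)*45 = 615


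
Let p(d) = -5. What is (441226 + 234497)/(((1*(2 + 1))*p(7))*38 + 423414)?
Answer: 225241/140948 ≈ 1.5980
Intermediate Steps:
(441226 + 234497)/(((1*(2 + 1))*p(7))*38 + 423414) = (441226 + 234497)/(((1*(2 + 1))*(-5))*38 + 423414) = 675723/(((1*3)*(-5))*38 + 423414) = 675723/((3*(-5))*38 + 423414) = 675723/(-15*38 + 423414) = 675723/(-570 + 423414) = 675723/422844 = 675723*(1/422844) = 225241/140948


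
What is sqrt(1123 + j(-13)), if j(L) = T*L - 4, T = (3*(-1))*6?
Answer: sqrt(1353) ≈ 36.783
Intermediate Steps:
T = -18 (T = -3*6 = -18)
j(L) = -4 - 18*L (j(L) = -18*L - 4 = -4 - 18*L)
sqrt(1123 + j(-13)) = sqrt(1123 + (-4 - 18*(-13))) = sqrt(1123 + (-4 + 234)) = sqrt(1123 + 230) = sqrt(1353)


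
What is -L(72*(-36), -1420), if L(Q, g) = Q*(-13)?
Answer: -33696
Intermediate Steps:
L(Q, g) = -13*Q
-L(72*(-36), -1420) = -(-13)*72*(-36) = -(-13)*(-2592) = -1*33696 = -33696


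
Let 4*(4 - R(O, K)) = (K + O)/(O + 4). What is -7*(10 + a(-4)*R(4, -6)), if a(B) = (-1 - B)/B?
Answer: -3115/64 ≈ -48.672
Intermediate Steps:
a(B) = (-1 - B)/B
R(O, K) = 4 - (K + O)/(4*(4 + O)) (R(O, K) = 4 - (K + O)/(4*(O + 4)) = 4 - (K + O)/(4*(4 + O)))
-7*(10 + a(-4)*R(4, -6)) = -7*(10 + ((-1 - 1*(-4))/(-4))*((64 - 1*(-6) + 15*4)/(4*(4 + 4)))) = -7*(10 + (-(-1 + 4)/4)*((¼)*(64 + 6 + 60)/8)) = -7*(10 + (-¼*3)*((¼)*(⅛)*130)) = -7*(10 - ¾*65/16) = -7*(10 - 195/64) = -7*445/64 = -3115/64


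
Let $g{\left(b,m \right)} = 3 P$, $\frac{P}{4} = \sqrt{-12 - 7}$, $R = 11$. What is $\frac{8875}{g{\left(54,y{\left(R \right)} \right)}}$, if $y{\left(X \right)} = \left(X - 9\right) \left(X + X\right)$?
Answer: $- \frac{8875 i \sqrt{19}}{228} \approx - 169.67 i$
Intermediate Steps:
$P = 4 i \sqrt{19}$ ($P = 4 \sqrt{-12 - 7} = 4 \sqrt{-19} = 4 i \sqrt{19} \approx 17.436 i$)
$y{\left(X \right)} = 2 X \left(-9 + X\right)$ ($y{\left(X \right)} = \left(-9 + X\right) 2 X = 2 X \left(-9 + X\right)$)
$g{\left(b,m \right)} = 12 i \sqrt{19}$ ($g{\left(b,m \right)} = 3 \cdot 4 i \sqrt{19} = 12 i \sqrt{19}$)
$\frac{8875}{g{\left(54,y{\left(R \right)} \right)}} = \frac{8875}{12 i \sqrt{19}} = 8875 \left(- \frac{i \sqrt{19}}{228}\right) = - \frac{8875 i \sqrt{19}}{228}$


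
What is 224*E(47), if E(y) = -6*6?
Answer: -8064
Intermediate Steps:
E(y) = -36
224*E(47) = 224*(-36) = -8064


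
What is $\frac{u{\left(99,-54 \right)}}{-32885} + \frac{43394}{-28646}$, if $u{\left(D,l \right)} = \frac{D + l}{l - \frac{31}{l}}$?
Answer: $- \frac{411685911587}{271773840335} \approx -1.5148$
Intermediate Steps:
$u{\left(D,l \right)} = \frac{D + l}{l - \frac{31}{l}}$
$\frac{u{\left(99,-54 \right)}}{-32885} + \frac{43394}{-28646} = \frac{\left(-54\right) \frac{1}{-31 + \left(-54\right)^{2}} \left(99 - 54\right)}{-32885} + \frac{43394}{-28646} = \left(-54\right) \frac{1}{-31 + 2916} \cdot 45 \left(- \frac{1}{32885}\right) + 43394 \left(- \frac{1}{28646}\right) = \left(-54\right) \frac{1}{2885} \cdot 45 \left(- \frac{1}{32885}\right) - \frac{21697}{14323} = \left(- \frac{486}{577}\right) \left(- \frac{1}{32885}\right) - \frac{21697}{14323} = \frac{486}{18974645} - \frac{21697}{14323} = - \frac{411685911587}{271773840335}$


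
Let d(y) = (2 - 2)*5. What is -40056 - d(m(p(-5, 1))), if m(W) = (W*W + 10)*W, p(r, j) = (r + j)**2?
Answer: -40056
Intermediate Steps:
p(r, j) = (j + r)**2
m(W) = W*(10 + W**2) (m(W) = (W**2 + 10)*W = (10 + W**2)*W = W*(10 + W**2))
d(y) = 0 (d(y) = 0*5 = 0)
-40056 - d(m(p(-5, 1))) = -40056 - 1*0 = -40056 + 0 = -40056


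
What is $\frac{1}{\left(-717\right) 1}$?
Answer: $- \frac{1}{717} \approx -0.0013947$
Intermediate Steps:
$\frac{1}{\left(-717\right) 1} = \frac{1}{-717} = - \frac{1}{717}$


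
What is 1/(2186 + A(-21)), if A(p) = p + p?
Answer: 1/2144 ≈ 0.00046642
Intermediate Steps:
A(p) = 2*p
1/(2186 + A(-21)) = 1/(2186 + 2*(-21)) = 1/(2186 - 42) = 1/2144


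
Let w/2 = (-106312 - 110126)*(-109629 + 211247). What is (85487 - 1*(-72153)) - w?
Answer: 43988151008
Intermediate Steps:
w = -43987993368 (w = 2*((-106312 - 110126)*(-109629 + 211247)) = 2*(-216438*101618) = 2*(-21993996684) = -43987993368)
(85487 - 1*(-72153)) - w = (85487 - 1*(-72153)) - 1*(-43987993368) = (85487 + 72153) + 43987993368 = 157640 + 43987993368 = 43988151008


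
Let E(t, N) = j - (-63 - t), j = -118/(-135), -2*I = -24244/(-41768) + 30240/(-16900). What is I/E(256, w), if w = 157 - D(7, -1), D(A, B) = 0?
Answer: 9290403/4916448628 ≈ 0.0018897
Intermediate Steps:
I = 10666759/17646980 (I = -(-24244/(-41768) + 30240/(-16900))/2 = -(-24244*(-1/41768) + 30240*(-1/16900))/2 = -(6061/10442 - 1512/845)/2 = -½*(-10666759/8823490) = 10666759/17646980 ≈ 0.60445)
j = 118/135 (j = -118*(-1/135) = 118/135 ≈ 0.87407)
w = 157 (w = 157 - 1*0 = 157 + 0 = 157)
E(t, N) = 8623/135 + t (E(t, N) = 118/135 - (-63 - t) = 118/135 + (63 + t) = 8623/135 + t)
I/E(256, w) = 10666759/(17646980*(8623/135 + 256)) = 10666759/(17646980*(43183/135)) = (10666759/17646980)*(135/43183) = 9290403/4916448628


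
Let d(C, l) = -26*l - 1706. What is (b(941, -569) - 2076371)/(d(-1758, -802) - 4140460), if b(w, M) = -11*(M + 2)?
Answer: 1035067/2060657 ≈ 0.50230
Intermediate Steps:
b(w, M) = -22 - 11*M (b(w, M) = -11*(2 + M) = -22 - 11*M)
d(C, l) = -1706 - 26*l
(b(941, -569) - 2076371)/(d(-1758, -802) - 4140460) = ((-22 - 11*(-569)) - 2076371)/((-1706 - 26*(-802)) - 4140460) = ((-22 + 6259) - 2076371)/((-1706 + 20852) - 4140460) = (6237 - 2076371)/(19146 - 4140460) = -2070134/(-4121314) = -2070134*(-1/4121314) = 1035067/2060657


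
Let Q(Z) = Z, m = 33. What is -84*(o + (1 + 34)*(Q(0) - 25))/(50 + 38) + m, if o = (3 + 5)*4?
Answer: 18429/22 ≈ 837.68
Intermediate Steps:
o = 32 (o = 8*4 = 32)
-84*(o + (1 + 34)*(Q(0) - 25))/(50 + 38) + m = -84*(32 + (1 + 34)*(0 - 25))/(50 + 38) + 33 = -84*(32 + 35*(-25))/88 + 33 = -84*(32 - 875)/88 + 33 = -(-70812)/88 + 33 = -84*(-843/88) + 33 = 17703/22 + 33 = 18429/22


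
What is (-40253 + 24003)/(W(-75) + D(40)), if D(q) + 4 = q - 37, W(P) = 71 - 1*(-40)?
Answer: -1625/11 ≈ -147.73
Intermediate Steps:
W(P) = 111 (W(P) = 71 + 40 = 111)
D(q) = -41 + q (D(q) = -4 + (q - 37) = -4 + (-37 + q) = -41 + q)
(-40253 + 24003)/(W(-75) + D(40)) = (-40253 + 24003)/(111 + (-41 + 40)) = -16250/(111 - 1) = -16250/110 = -16250*1/110 = -1625/11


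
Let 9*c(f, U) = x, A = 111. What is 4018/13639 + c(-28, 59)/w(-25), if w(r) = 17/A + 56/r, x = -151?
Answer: 1974832039/236950347 ≈ 8.3344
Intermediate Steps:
w(r) = 17/111 + 56/r
c(f, U) = -151/9 (c(f, U) = (⅑)*(-151) = -151/9)
4018/13639 + c(-28, 59)/w(-25) = 4018/13639 - 151/(9*(17/111 + 56/(-25))) = 4018*(1/13639) - 151/(9*(17/111 + 56*(-1/25))) = 4018/13639 - 151/(9*(17/111 - 56/25)) = 4018/13639 - 151/(9*(-5791/2775)) = 4018/13639 - 151/9*(-2775/5791) = 4018/13639 + 139675/17373 = 1974832039/236950347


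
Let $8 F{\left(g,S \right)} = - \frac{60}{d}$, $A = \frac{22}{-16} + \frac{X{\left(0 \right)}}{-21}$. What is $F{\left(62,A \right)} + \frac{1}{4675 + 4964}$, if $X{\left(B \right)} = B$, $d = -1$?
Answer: $\frac{144587}{19278} \approx 7.5001$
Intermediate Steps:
$A = - \frac{11}{8}$ ($A = \frac{22}{-16} + \frac{0}{-21} = 22 \left(- \frac{1}{16}\right) + 0 \left(- \frac{1}{21}\right) = - \frac{11}{8} + 0 = - \frac{11}{8} \approx -1.375$)
$F{\left(g,S \right)} = \frac{15}{2}$ ($F{\left(g,S \right)} = \frac{\left(-60\right) \frac{1}{-1}}{8} = \frac{\left(-60\right) \left(-1\right)}{8} = \frac{1}{8} \cdot 60 = \frac{15}{2}$)
$F{\left(62,A \right)} + \frac{1}{4675 + 4964} = \frac{15}{2} + \frac{1}{4675 + 4964} = \frac{15}{2} + \frac{1}{9639} = \frac{144587}{19278}$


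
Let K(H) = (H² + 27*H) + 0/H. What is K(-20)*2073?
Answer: -290220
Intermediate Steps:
K(H) = H² + 27*H (K(H) = (H² + 27*H) + 0 = H² + 27*H)
K(-20)*2073 = -20*(27 - 20)*2073 = -20*7*2073 = -140*2073 = -290220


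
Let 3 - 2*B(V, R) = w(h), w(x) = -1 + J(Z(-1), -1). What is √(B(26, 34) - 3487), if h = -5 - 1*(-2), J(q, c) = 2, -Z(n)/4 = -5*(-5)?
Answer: I*√3486 ≈ 59.042*I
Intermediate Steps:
Z(n) = -100 (Z(n) = -(-20)*(-5) = -4*25 = -100)
h = -3 (h = -5 + 2 = -3)
w(x) = 1 (w(x) = -1 + 2 = 1)
B(V, R) = 1 (B(V, R) = 3/2 - ½*1 = 3/2 - ½ = 1)
√(B(26, 34) - 3487) = √(1 - 3487) = √(-3486) = I*√3486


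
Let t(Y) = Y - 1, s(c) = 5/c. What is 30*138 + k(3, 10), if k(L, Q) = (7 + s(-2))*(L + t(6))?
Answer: 4176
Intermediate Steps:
t(Y) = -1 + Y
k(L, Q) = 45/2 + 9*L/2 (k(L, Q) = (7 + 5/(-2))*(L + (-1 + 6)) = (7 + 5*(-½))*(L + 5) = (7 - 5/2)*(5 + L) = 9*(5 + L)/2 = 45/2 + 9*L/2)
30*138 + k(3, 10) = 30*138 + (45/2 + (9/2)*3) = 4140 + (45/2 + 27/2) = 4140 + 36 = 4176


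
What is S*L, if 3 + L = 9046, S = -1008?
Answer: -9115344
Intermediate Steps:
L = 9043 (L = -3 + 9046 = 9043)
S*L = -1008*9043 = -9115344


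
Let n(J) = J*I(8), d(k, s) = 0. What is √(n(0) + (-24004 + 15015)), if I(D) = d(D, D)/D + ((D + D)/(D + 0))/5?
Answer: I*√8989 ≈ 94.81*I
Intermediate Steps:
I(D) = ⅖ (I(D) = 0/D + ((D + D)/(D + 0))/5 = 0 + ((2*D)/D)*(⅕) = 0 + 2*(⅕) = 0 + ⅖ = ⅖)
n(J) = 2*J/5 (n(J) = J*(⅖) = 2*J/5)
√(n(0) + (-24004 + 15015)) = √((⅖)*0 + (-24004 + 15015)) = √(0 - 8989) = √(-8989) = I*√8989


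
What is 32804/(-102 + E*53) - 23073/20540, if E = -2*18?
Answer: -72017089/4128540 ≈ -17.444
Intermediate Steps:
E = -36
32804/(-102 + E*53) - 23073/20540 = 32804/(-102 - 36*53) - 23073/20540 = 32804/(-102 - 1908) - 23073*1/20540 = 32804/(-2010) - 23073/20540 = 32804*(-1/2010) - 23073/20540 = -16402/1005 - 23073/20540 = -72017089/4128540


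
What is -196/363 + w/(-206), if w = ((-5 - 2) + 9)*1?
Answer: -20551/37389 ≈ -0.54965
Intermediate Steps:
w = 2 (w = (-7 + 9)*1 = 2*1 = 2)
-196/363 + w/(-206) = -196/363 + 2/(-206) = -196*1/363 + 2*(-1/206) = -196/363 - 1/103 = -20551/37389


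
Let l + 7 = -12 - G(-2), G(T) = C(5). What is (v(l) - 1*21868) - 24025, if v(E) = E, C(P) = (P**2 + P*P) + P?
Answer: -45967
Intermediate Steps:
C(P) = P + 2*P**2 (C(P) = (P**2 + P**2) + P = 2*P**2 + P = P + 2*P**2)
G(T) = 55 (G(T) = 5*(1 + 2*5) = 5*(1 + 10) = 5*11 = 55)
l = -74 (l = -7 + (-12 - 1*55) = -7 + (-12 - 55) = -7 - 67 = -74)
(v(l) - 1*21868) - 24025 = (-74 - 1*21868) - 24025 = (-74 - 21868) - 24025 = -21942 - 24025 = -45967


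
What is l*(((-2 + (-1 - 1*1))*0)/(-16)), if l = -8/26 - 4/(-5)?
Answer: 0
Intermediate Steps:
l = 32/65 (l = -8*1/26 - 4*(-1/5) = -4/13 + 4/5 = 32/65 ≈ 0.49231)
l*(((-2 + (-1 - 1*1))*0)/(-16)) = 32*(((-2 + (-1 - 1*1))*0)/(-16))/65 = 32*(((-2 + (-1 - 1))*0)*(-1/16))/65 = 32*(((-2 - 2)*0)*(-1/16))/65 = 32*(-4*0*(-1/16))/65 = 32*(0*(-1/16))/65 = (32/65)*0 = 0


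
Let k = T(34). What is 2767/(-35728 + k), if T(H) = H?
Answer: -2767/35694 ≈ -0.077520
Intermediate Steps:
k = 34
2767/(-35728 + k) = 2767/(-35728 + 34) = 2767/(-35694) = 2767*(-1/35694) = -2767/35694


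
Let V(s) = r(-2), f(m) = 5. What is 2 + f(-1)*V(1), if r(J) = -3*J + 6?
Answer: 62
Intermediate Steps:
r(J) = 6 - 3*J
V(s) = 12 (V(s) = 6 - 3*(-2) = 6 + 6 = 12)
2 + f(-1)*V(1) = 2 + 5*12 = 2 + 60 = 62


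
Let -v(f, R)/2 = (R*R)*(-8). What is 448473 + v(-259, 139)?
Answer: 757609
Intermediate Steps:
v(f, R) = 16*R**2 (v(f, R) = -2*R*R*(-8) = -2*R**2*(-8) = -(-16)*R**2 = 16*R**2)
448473 + v(-259, 139) = 448473 + 16*139**2 = 448473 + 16*19321 = 448473 + 309136 = 757609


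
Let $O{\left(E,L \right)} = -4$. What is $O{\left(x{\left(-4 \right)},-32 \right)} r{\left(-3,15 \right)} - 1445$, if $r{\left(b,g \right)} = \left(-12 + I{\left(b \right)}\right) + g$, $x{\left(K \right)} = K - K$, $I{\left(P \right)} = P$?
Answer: $-1445$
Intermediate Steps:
$x{\left(K \right)} = 0$
$r{\left(b,g \right)} = -12 + b + g$ ($r{\left(b,g \right)} = \left(-12 + b\right) + g = -12 + b + g$)
$O{\left(x{\left(-4 \right)},-32 \right)} r{\left(-3,15 \right)} - 1445 = - 4 \left(-12 - 3 + 15\right) - 1445 = \left(-4\right) 0 - 1445 = 0 - 1445 = -1445$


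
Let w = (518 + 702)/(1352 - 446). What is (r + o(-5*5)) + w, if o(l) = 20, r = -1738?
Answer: -777644/453 ≈ -1716.7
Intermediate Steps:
w = 610/453 (w = 1220/906 = 1220*(1/906) = 610/453 ≈ 1.3466)
(r + o(-5*5)) + w = (-1738 + 20) + 610/453 = -1718 + 610/453 = -777644/453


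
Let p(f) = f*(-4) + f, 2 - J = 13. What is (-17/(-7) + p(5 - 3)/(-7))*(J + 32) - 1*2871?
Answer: -2802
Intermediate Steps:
J = -11 (J = 2 - 1*13 = 2 - 13 = -11)
p(f) = -3*f (p(f) = -4*f + f = -3*f)
(-17/(-7) + p(5 - 3)/(-7))*(J + 32) - 1*2871 = (-17/(-7) - 3*(5 - 3)/(-7))*(-11 + 32) - 1*2871 = (-17*(-⅐) - 3*(5 - 1*3)*(-⅐))*21 - 2871 = (17/7 - 3*(5 - 3)*(-⅐))*21 - 2871 = (17/7 - 3*2*(-⅐))*21 - 2871 = (17/7 - 6*(-⅐))*21 - 2871 = (17/7 + 6/7)*21 - 2871 = (23/7)*21 - 2871 = 69 - 2871 = -2802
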